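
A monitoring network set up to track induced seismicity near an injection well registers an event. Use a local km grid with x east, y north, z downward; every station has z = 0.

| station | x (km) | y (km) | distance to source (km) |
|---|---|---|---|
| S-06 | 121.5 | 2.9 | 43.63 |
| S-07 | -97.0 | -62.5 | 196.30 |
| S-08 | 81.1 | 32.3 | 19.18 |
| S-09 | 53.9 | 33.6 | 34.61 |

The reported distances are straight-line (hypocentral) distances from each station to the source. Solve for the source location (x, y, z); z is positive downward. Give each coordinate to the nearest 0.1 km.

(82.0, 17.2, 11.8)

Each station gives a sphere (x−x_i)² + (y−y_i)² + z² = d_i² (stations at z=0).
Subtracting the S-06 sphere from S-07 and S-08: z² cancels, leaving linear equations in x and y:
-437.0 x − 130.8 y = -38085.52
-80.8 x + 58.8 y = -5614.46
Solving: x ≈ 82.004, y ≈ 17.201 km (keep extra digits for the depth step; rounded: 82.0, 17.2).
Then from the S-06 sphere: z² = 43.63² − (x − 121.5)² − (y − 2.9)² with x = 82.004, y = 17.201, so z ≈ 11.795 ≈ 11.8 km.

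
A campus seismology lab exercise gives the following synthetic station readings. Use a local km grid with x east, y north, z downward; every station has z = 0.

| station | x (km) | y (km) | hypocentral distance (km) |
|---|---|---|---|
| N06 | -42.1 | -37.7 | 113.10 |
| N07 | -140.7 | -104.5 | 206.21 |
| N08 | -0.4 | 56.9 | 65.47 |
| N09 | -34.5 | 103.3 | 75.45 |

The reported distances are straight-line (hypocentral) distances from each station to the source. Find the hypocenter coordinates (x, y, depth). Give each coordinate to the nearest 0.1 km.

Each station gives a sphere (x−x_i)² + (y−y_i)² + z² = d_i² (stations at z=0).
Subtracting the N06 sphere from N07 and N08: z² cancels, leaving linear equations in x and y:
-197.2 x − 133.6 y = -2207.91
83.4 x + 189.2 y = 8549.36
Solving: x ≈ -27.685, y ≈ 57.390 km (keep extra digits for the depth step; rounded: -27.7, 57.4).
Then from the N06 sphere: z² = 113.10² − (x + 42.1)² − (y + 37.7)² with x = -27.685, y = 57.390, so z ≈ 59.512 ≈ 59.5 km.
Check against N09 (with the unrounded solution): distance 75.47 ≈ 75.45 km. ✓

(-27.7, 57.4, 59.5)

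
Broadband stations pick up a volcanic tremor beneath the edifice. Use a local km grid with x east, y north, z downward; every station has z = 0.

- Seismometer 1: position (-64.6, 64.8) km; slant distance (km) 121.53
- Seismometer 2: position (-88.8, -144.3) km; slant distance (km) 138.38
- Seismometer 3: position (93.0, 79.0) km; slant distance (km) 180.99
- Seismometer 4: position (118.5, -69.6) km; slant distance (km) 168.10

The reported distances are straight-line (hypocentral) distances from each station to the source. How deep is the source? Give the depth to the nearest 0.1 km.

63.0 km

Each station gives a sphere (x−x_i)² + (y−y_i)² + z² = d_i² (stations at z=0).
Subtracting the Seismometer 1 sphere from Seismometer 2 and Seismometer 3: z² cancels, leaving linear equations in x and y:
-48.4 x − 418.2 y = 15956.25
315.2 x + 28.4 y = -11470.04
Solving: x ≈ -33.299, y ≈ -34.301 km (keep extra digits for the depth step; rounded: -33.3, -34.3).
Then from the Seismometer 1 sphere: z² = 121.53² − (x + 64.6)² − (y − 64.8)² with x = -33.299, y = -34.301, so z ≈ 62.998 ≈ 63.0 km.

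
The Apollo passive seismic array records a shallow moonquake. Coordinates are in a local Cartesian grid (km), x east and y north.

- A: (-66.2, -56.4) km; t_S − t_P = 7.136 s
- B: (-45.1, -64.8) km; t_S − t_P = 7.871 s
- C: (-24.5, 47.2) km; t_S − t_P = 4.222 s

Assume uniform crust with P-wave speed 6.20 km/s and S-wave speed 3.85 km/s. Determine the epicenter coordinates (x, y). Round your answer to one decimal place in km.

-52.6 km east, 14.8 km north

Distance from S−P lag: d = Δt · v_P v_S / (v_P − v_S) = Δt · (6.20·3.85)/(6.20−3.85) ≈ 10.1574·Δt.
So d_A = 72.48, d_B = 79.95, d_C = 42.88 km.
Circle about each station: (x + 66.2)² + (y + 56.4)² = 72.48²; (x + 45.1)² + (y + 64.8)² = 79.95²; (x + 24.5)² + (y − 47.2)² = 42.88².
Subtracting the A equation from the B and C equations removes the quadratic terms:
42.2 x − 16.8 y = -2469.00
83.4 x + 207.2 y = -1320.65
Solving the 2×2 system: x ≈ -52.6, y ≈ 14.8 km.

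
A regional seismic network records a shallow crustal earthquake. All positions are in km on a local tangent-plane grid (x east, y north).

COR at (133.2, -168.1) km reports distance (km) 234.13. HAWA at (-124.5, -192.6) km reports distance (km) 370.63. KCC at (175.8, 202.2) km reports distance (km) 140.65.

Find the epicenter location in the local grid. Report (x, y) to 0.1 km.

141.1 km east, 65.9 km north

Circle about each station: (x − 133.2)² + (y + 168.1)² = 234.13²; (x + 124.5)² + (y + 192.6)² = 370.63²; (x − 175.8)² + (y − 202.2)² = 140.65².
Subtracting the COR equation from the HAWA and KCC equations removes the quadratic terms:
-515.4 x − 49.0 y = -75954.58
85.2 x + 740.6 y = 60825.06
Solving the 2×2 system: x ≈ 141.1, y ≈ 65.9 km.
Check against COR (with the unrounded x, y): √((x − 133.2)²+(y + 168.1)²) = 234.13 ≈ 234.13 km. ✓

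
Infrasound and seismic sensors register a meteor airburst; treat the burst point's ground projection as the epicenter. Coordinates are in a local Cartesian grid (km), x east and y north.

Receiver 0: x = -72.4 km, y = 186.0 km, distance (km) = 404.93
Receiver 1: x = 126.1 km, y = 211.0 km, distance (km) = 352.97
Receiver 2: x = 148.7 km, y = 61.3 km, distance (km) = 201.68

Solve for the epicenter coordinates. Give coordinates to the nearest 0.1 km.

Circle about each station: (x + 72.4)² + (y − 186.0)² = 404.93²; (x − 126.1)² + (y − 211.0)² = 352.97²; (x − 148.7)² + (y − 61.3)² = 201.68².
Subtracting pairs of circle equations eliminates x²+y² and gives linear equations (the radical axes):
397.0 x + 50.0 y = 59964.93
442.2 x − 249.4 y = 109325.10
Solving the 2×2 system: x ≈ 168.6, y ≈ -139.4 km.
Check against Receiver 0 (with the unrounded x, y): √((x + 72.4)²+(y − 186.0)²) = 404.94 ≈ 404.93 km. ✓

(168.6, -139.4)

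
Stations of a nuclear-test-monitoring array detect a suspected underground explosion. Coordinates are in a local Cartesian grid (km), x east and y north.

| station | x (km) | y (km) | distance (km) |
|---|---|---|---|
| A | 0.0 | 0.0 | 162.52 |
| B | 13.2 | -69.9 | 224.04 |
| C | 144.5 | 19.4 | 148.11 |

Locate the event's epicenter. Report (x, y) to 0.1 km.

Circle about each station: x² + y² = 162.52²; (x − 13.2)² + (y + 69.9)² = 224.04²; (x − 144.5)² + (y − 19.4)² = 148.11².
Subtracting pairs of circle equations eliminates x²+y² and gives linear equations (the radical axes):
26.4 x − 139.8 y = -18720.92
289.0 x + 38.8 y = 25732.79
Solving the 2×2 system: x ≈ 69.3, y ≈ 147.0 km.

(69.3, 147.0)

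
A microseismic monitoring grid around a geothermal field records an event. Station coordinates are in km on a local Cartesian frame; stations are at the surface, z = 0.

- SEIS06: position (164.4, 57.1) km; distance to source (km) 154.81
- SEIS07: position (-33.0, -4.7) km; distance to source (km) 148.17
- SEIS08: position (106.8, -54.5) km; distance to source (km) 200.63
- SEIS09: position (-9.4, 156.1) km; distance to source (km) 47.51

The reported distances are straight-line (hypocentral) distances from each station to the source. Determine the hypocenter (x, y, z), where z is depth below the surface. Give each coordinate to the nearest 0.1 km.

x ≈ 28.2 km, y ≈ 129.7 km, depth ≈ 12.1 km

Each station gives a sphere (x−x_i)² + (y−y_i)² + z² = d_i² (stations at z=0).
Subtracting the SEIS06 sphere from SEIS07 and SEIS08: z² cancels, leaving linear equations in x and y:
-394.8 x − 123.6 y = -27164.89
-115.2 x − 223.2 y = -32197.54
Solving: x ≈ 28.202, y ≈ 129.698 km (keep extra digits for the depth step; rounded: 28.2, 129.7).
Then from the SEIS06 sphere: z² = 154.81² − (x − 164.4)² − (y − 57.1)² with x = 28.202, y = 129.698, so z ≈ 12.074 ≈ 12.1 km.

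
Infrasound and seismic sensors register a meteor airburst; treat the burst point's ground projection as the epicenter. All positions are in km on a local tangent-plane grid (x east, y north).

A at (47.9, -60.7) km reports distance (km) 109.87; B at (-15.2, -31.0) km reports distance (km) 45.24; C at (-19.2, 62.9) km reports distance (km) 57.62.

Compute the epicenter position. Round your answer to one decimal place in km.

Circle about each station: (x − 47.9)² + (y + 60.7)² = 109.87²; (x + 15.2)² + (y + 31.0)² = 45.24²; (x + 19.2)² + (y − 62.9)² = 57.62².
Subtracting the A equation from the B and C equations removes the quadratic terms:
-126.2 x + 59.4 y = 5237.90
-134.2 x + 247.2 y = 7097.50
Solving the 2×2 system: x ≈ -37.6, y ≈ 8.3 km.
Check against A (with the unrounded x, y): √((x − 47.9)²+(y + 60.7)²) = 109.87 ≈ 109.87 km. ✓

x ≈ -37.6 km, y ≈ 8.3 km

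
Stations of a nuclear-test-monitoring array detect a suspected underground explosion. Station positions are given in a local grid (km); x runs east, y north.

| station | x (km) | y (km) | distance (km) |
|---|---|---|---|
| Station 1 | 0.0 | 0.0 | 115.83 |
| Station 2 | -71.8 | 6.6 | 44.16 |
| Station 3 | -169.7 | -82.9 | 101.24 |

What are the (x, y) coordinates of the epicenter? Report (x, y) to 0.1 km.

-115.8 km east, 2.8 km north

Circle about each station: x² + y² = 115.83²; (x + 71.8)² + (y − 6.6)² = 44.16²; (x + 169.7)² + (y + 82.9)² = 101.24².
Subtracting the Station 1 equation from the Station 2 and Station 3 equations removes the quadratic terms:
-143.6 x + 13.2 y = 16665.28
-339.4 x − 165.8 y = 38837.55
Solving the 2×2 system: x ≈ -115.8, y ≈ 2.8 km.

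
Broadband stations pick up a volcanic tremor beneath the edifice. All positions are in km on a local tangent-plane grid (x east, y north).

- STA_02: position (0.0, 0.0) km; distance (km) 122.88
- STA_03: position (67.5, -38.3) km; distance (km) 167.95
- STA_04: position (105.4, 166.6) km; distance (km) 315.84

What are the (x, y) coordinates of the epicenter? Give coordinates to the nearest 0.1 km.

(-96.0, -76.7)

Circle about each station: x² + y² = 122.88²; (x − 67.5)² + (y + 38.3)² = 167.95²; (x − 105.4)² + (y − 166.6)² = 315.84².
Subtracting the STA_02 equation from the STA_03 and STA_04 equations removes the quadratic terms:
135.0 x − 76.6 y = -7084.57
210.8 x + 333.2 y = -45790.69
Solving the 2×2 system: x ≈ -96.0, y ≈ -76.7 km.
Check against STA_02 (with the unrounded x, y): √(x²+y²) = 122.87 ≈ 122.88 km. ✓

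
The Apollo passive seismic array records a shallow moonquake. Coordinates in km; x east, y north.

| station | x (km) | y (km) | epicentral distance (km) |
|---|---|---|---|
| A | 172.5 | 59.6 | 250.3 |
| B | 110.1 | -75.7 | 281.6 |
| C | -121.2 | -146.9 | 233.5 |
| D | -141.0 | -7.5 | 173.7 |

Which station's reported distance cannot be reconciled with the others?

C

Solve using three stations at a time. Using A, B, D (subtract circle equations pairwise → linear system) gives (x, y) ≈ (-62.0, 147.2).
Distances from that point to each station vs reported:
  A: calculated 250.3 vs reported 250.3 → residual 0.0 km
  B: calculated 281.6 vs reported 281.6 → residual 0.0 km
  C: calculated 300.0 vs reported 233.5 → residual 66.5 km
  D: calculated 173.7 vs reported 173.7 → residual 0.0 km
A, B, D are mutually consistent (residuals ≈ 0); C is off by 66.5 km.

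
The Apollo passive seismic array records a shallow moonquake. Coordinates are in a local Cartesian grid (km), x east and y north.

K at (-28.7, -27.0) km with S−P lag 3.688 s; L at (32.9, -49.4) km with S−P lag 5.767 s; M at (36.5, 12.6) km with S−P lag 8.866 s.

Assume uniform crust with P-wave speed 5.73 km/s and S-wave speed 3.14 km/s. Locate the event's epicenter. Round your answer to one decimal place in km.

-4.0 km east, -33.8 km north

Distance from S−P lag: d = Δt · v_P v_S / (v_P − v_S) = Δt · (5.73·3.14)/(5.73−3.14) ≈ 6.9468·Δt.
So d_K = 25.62, d_L = 40.06, d_M = 61.59 km.
Circle about each station: (x + 28.7)² + (y + 27.0)² = 25.62²; (x − 32.9)² + (y + 49.4)² = 40.06²; (x − 36.5)² + (y − 12.6)² = 61.59².
Subtracting the K equation from the L and M equations removes the quadratic terms:
123.2 x − 44.8 y = 1021.66
130.4 x + 79.2 y = -3198.62
Solving the 2×2 system: x ≈ -4.0, y ≈ -33.8 km.
Check against K (with the unrounded x, y): √((x + 28.7)²+(y + 27.0)²) = 25.62 ≈ 25.62 km. ✓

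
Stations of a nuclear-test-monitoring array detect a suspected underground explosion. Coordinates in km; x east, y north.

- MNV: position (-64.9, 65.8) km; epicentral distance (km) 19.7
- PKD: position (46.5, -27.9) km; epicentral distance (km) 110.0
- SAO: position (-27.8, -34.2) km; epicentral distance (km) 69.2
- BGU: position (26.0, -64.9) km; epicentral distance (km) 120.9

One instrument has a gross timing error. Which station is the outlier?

MNV

Solve using three stations at a time. Using PKD, SAO, BGU (subtract circle equations pairwise → linear system) gives (x, y) ≈ (-45.3, 32.8).
Distances from that point to each station vs reported:
  MNV: calculated 38.4 vs reported 19.7 → residual 18.7 km
  PKD: calculated 110.0 vs reported 110.0 → residual 0.0 km
  SAO: calculated 69.2 vs reported 69.2 → residual 0.0 km
  BGU: calculated 120.9 vs reported 120.9 → residual 0.0 km
PKD, SAO, BGU are mutually consistent (residuals ≈ 0); MNV is off by 18.7 km.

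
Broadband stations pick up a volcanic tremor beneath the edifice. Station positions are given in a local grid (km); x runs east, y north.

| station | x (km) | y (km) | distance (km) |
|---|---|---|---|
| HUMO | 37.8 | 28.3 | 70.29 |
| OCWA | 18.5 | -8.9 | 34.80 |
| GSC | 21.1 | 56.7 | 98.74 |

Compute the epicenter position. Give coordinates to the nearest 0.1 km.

30.4 km east, -41.6 km north

Circle about each station: (x − 37.8)² + (y − 28.3)² = 70.29²; (x − 18.5)² + (y + 8.9)² = 34.80²; (x − 21.1)² + (y − 56.7)² = 98.74².
Subtracting pairs of circle equations eliminates x²+y² and gives linear equations (the radical axes):
-38.6 x − 74.4 y = 1921.37
-33.4 x + 56.8 y = -3378.53
Solving the 2×2 system: x ≈ 30.4, y ≈ -41.6 km.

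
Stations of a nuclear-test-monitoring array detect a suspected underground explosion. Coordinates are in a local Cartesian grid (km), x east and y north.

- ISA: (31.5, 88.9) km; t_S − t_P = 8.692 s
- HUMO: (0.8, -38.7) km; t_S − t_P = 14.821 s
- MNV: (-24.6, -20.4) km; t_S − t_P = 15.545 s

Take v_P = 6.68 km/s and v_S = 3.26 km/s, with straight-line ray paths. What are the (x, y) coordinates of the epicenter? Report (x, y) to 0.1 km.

x ≈ 54.8 km, y ≈ 38.7 km

Distance from S−P lag: d = Δt · v_P v_S / (v_P − v_S) = Δt · (6.68·3.26)/(6.68−3.26) ≈ 6.3675·Δt.
So d_ISA = 55.35, d_HUMO = 94.37, d_MNV = 98.98 km.
Circle about each station: (x − 31.5)² + (y − 88.9)² = 55.35²; (x − 0.8)² + (y + 38.7)² = 94.37²; (x + 24.6)² + (y + 20.4)² = 98.98².
Subtracting the ISA equation from the HUMO and MNV equations removes the quadratic terms:
-61.4 x − 255.2 y = -13239.20
-112.2 x − 218.6 y = -14607.56
Solving the 2×2 system: x ≈ 54.8, y ≈ 38.7 km.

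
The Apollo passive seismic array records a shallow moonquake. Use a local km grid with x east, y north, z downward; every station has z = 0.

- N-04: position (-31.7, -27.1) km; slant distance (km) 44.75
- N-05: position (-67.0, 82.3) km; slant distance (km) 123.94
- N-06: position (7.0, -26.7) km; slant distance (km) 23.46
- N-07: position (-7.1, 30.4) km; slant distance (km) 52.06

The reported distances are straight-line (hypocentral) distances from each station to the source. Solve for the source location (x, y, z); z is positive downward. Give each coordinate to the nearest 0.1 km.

Each station gives a sphere (x−x_i)² + (y−y_i)² + z² = d_i² (stations at z=0).
Subtracting the N-04 sphere from N-05 and N-06: z² cancels, leaving linear equations in x and y:
-70.6 x + 218.8 y = -3835.57
77.4 x + 0.8 y = 474.78
Solving: x ≈ 6.294, y ≈ -15.499 km (keep extra digits for the depth step; rounded: 6.3, -15.5).
Then from the N-04 sphere: z² = 44.75² − (x + 31.7)² − (y + 27.1)² with x = 6.294, y = -15.499, so z ≈ 20.602 ≈ 20.6 km.
Check against N-07 (with the unrounded solution): distance 52.06 ≈ 52.06 km. ✓

x ≈ 6.3 km, y ≈ -15.5 km, depth ≈ 20.6 km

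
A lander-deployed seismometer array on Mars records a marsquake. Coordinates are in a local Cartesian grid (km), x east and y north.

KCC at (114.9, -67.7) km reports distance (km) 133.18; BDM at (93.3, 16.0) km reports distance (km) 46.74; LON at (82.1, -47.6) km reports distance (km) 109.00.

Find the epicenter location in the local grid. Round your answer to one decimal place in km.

Circle about each station: (x − 114.9)² + (y + 67.7)² = 133.18²; (x − 93.3)² + (y − 16.0)² = 46.74²; (x − 82.1)² + (y + 47.6)² = 109.00².
Subtracting pairs of circle equations eliminates x²+y² and gives linear equations (the radical axes):
-43.2 x + 167.4 y = 6727.87
-65.6 x + 40.2 y = -2923.22
Solving the 2×2 system: x ≈ 82.2, y ≈ 61.4 km.
Check against KCC (with the unrounded x, y): √((x − 114.9)²+(y + 67.7)²) = 133.18 ≈ 133.18 km. ✓

82.2 km east, 61.4 km north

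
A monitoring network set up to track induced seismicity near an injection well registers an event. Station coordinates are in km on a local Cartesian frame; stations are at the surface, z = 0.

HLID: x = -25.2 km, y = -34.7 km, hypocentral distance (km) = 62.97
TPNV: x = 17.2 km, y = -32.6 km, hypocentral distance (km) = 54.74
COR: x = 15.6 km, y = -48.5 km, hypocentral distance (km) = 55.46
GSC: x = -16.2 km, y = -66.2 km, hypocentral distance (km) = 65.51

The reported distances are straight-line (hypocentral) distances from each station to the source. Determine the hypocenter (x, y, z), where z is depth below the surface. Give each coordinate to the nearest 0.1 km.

Each station gives a sphere (x−x_i)² + (y−y_i)² + z² = d_i² (stations at z=0).
Subtracting the HLID sphere from TPNV and COR: z² cancels, leaving linear equations in x and y:
84.8 x + 4.2 y = 488.22
81.6 x − 27.6 y = 1645.89
Solving: x ≈ 7.598, y ≈ -37.169 km (keep extra digits for the depth step; rounded: 7.6, -37.2).
Then from the HLID sphere: z² = 62.97² − (x + 25.2)² − (y + 34.7)² with x = 7.598, y = -37.169, so z ≈ 53.697 ≈ 53.7 km.

(7.6, -37.2, 53.7)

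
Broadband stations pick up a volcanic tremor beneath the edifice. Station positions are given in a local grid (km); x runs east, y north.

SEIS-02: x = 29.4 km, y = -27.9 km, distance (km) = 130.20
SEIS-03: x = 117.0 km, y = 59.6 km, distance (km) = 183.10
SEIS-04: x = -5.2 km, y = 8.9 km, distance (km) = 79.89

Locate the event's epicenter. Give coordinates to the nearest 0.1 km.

Circle about each station: (x − 29.4)² + (y + 27.9)² = 130.20²; (x − 117.0)² + (y − 59.6)² = 183.10²; (x + 5.2)² + (y − 8.9)² = 79.89².
Subtracting the SEIS-02 equation from the SEIS-03 and SEIS-04 equations removes the quadratic terms:
175.2 x + 175.0 y = -975.18
-69.2 x + 73.6 y = 9033.11
Solving the 2×2 system: x ≈ -66.1, y ≈ 60.6 km.

-66.1 km east, 60.6 km north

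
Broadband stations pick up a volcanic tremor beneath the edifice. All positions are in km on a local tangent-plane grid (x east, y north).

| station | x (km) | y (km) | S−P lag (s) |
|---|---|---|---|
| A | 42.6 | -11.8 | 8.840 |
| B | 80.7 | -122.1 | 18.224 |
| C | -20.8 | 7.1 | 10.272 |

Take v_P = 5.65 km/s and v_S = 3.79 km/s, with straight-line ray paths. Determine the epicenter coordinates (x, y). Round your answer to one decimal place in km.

66.2 km east, 87.2 km north

Distance from S−P lag: d = Δt · v_P v_S / (v_P − v_S) = Δt · (5.65·3.79)/(5.65−3.79) ≈ 11.5126·Δt.
So d_A = 101.77, d_B = 209.81, d_C = 118.26 km.
Circle about each station: (x − 42.6)² + (y + 11.8)² = 101.77²; (x − 80.7)² + (y + 122.1)² = 209.81²; (x + 20.8)² + (y − 7.1)² = 118.26².
Subtracting the A equation from the B and C equations removes the quadratic terms:
76.2 x − 220.6 y = -14196.20
-126.8 x + 37.8 y = -5099.24
Solving the 2×2 system: x ≈ 66.2, y ≈ 87.2 km.
Check against A (with the unrounded x, y): √((x − 42.6)²+(y + 11.8)²) = 101.80 ≈ 101.77 km. ✓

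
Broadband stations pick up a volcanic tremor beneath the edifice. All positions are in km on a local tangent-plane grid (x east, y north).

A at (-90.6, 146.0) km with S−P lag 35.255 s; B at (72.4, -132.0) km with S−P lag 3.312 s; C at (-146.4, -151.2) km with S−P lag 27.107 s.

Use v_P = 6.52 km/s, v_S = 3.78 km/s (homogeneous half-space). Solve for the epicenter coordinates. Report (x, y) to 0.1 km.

(94.2, -111.7)

Distance from S−P lag: d = Δt · v_P v_S / (v_P − v_S) = Δt · (6.52·3.78)/(6.52−3.78) ≈ 8.9947·Δt.
So d_A = 317.11, d_B = 29.79, d_C = 243.82 km.
Circle about each station: (x + 90.6)² + (y − 146.0)² = 317.11²; (x − 72.4)² + (y + 132.0)² = 29.79²; (x + 146.4)² + (y + 151.2)² = 243.82².
Subtracting pairs of circle equations eliminates x²+y² and gives linear equations (the radical axes):
326.0 x − 556.0 y = 92812.71
-111.6 x − 594.4 y = 55880.60
Solving the 2×2 system: x ≈ 94.2, y ≈ -111.7 km.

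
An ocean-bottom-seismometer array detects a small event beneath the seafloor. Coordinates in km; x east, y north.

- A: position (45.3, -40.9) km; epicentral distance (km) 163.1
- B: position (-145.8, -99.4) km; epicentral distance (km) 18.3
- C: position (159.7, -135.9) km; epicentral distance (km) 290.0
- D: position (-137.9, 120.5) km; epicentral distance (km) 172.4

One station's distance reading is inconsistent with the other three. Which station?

Solve using three stations at a time. Using A, C, D (subtract circle equations pairwise → linear system) gives (x, y) ≈ (-117.2, -50.3).
Distances from that point to each station vs reported:
  A: calculated 162.8 vs reported 163.1 → residual 0.3 km
  B: calculated 56.8 vs reported 18.3 → residual 38.5 km
  C: calculated 289.8 vs reported 290.0 → residual 0.2 km
  D: calculated 172.1 vs reported 172.4 → residual 0.3 km
A, C, D are mutually consistent (residuals ≈ 0); B is off by 38.5 km.

B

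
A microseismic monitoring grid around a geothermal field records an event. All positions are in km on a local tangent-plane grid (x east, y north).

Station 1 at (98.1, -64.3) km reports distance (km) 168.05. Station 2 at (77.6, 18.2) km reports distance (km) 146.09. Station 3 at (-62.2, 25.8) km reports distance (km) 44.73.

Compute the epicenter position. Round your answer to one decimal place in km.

Circle about each station: (x − 98.1)² + (y + 64.3)² = 168.05²; (x − 77.6)² + (y − 18.2)² = 146.09²; (x + 62.2)² + (y − 25.8)² = 44.73².
Subtracting the Station 1 equation from the Station 2 and Station 3 equations removes the quadratic terms:
-41.0 x + 165.0 y = -506.59
-320.6 x + 180.2 y = 17016.41
Solving the 2×2 system: x ≈ -63.7, y ≈ -18.9 km.

(-63.7, -18.9)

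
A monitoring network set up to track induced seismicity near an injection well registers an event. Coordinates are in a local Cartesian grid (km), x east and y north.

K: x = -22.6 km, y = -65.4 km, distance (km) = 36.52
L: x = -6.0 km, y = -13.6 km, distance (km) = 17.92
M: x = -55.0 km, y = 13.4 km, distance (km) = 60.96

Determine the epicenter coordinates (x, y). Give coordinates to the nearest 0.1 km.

Circle about each station: (x + 22.6)² + (y + 65.4)² = 36.52²; (x + 6.0)² + (y + 13.6)² = 17.92²; (x + 55.0)² + (y − 13.4)² = 60.96².
Subtracting pairs of circle equations eliminates x²+y² and gives linear equations (the radical axes):
33.2 x + 103.6 y = -3554.38
-64.8 x + 157.6 y = -3965.77
Solving the 2×2 system: x ≈ -12.5, y ≈ -30.3 km.
Check against K (with the unrounded x, y): √((x + 22.6)²+(y + 65.4)²) = 36.52 ≈ 36.52 km. ✓

-12.5 km east, -30.3 km north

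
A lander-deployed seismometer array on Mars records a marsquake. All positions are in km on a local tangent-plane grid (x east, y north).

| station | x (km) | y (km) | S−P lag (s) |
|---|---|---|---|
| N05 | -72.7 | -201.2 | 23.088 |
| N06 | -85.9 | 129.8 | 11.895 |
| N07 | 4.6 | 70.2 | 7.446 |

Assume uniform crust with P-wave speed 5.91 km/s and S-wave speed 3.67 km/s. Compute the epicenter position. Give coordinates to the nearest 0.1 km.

(-48.1, 21.0)

Distance from S−P lag: d = Δt · v_P v_S / (v_P − v_S) = Δt · (5.91·3.67)/(5.91−3.67) ≈ 9.6829·Δt.
So d_N05 = 223.56, d_N06 = 115.18, d_N07 = 72.10 km.
Circle about each station: (x + 72.7)² + (y + 201.2)² = 223.56²; (x + 85.9)² + (y − 129.8)² = 115.18²; (x − 4.6)² + (y − 70.2)² = 72.10².
Subtracting the N05 equation from the N06 and N07 equations removes the quadratic terms:
-26.4 x + 662.0 y = 15172.76
154.6 x + 542.8 y = 3963.13
Solving the 2×2 system: x ≈ -48.1, y ≈ 21.0 km.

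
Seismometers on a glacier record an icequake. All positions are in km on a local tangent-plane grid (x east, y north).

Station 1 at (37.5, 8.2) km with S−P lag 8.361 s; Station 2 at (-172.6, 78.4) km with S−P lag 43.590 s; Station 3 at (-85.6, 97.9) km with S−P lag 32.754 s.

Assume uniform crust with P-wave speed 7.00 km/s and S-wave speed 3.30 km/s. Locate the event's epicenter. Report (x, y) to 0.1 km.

Distance from S−P lag: d = Δt · v_P v_S / (v_P − v_S) = Δt · (7.00·3.30)/(7.00−3.30) ≈ 6.2432·Δt.
So d_Station 1 = 52.20, d_Station 2 = 272.14, d_Station 3 = 204.49 km.
Circle about each station: (x − 37.5)² + (y − 8.2)² = 52.20²; (x + 172.6)² + (y − 78.4)² = 272.14²; (x + 85.6)² + (y − 97.9)² = 204.49².
Subtracting the Station 1 equation from the Station 2 and Station 3 equations removes the quadratic terms:
-420.2 x + 140.4 y = -36871.51
-246.2 x + 179.4 y = -23653.04
Solving the 2×2 system: x ≈ 80.7, y ≈ -21.1 km.
Check against Station 1 (with the unrounded x, y): √((x − 37.5)²+(y − 8.2)²) = 52.20 ≈ 52.20 km. ✓

(80.7, -21.1)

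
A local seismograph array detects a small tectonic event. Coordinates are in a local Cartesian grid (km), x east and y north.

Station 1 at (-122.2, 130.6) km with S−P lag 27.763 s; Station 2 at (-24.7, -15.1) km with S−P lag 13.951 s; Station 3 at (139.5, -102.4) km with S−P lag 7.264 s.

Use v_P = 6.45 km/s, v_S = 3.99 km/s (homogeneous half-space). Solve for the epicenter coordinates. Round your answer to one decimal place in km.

Distance from S−P lag: d = Δt · v_P v_S / (v_P − v_S) = Δt · (6.45·3.99)/(6.45−3.99) ≈ 10.4616·Δt.
So d_Station 1 = 290.44, d_Station 2 = 145.95, d_Station 3 = 75.99 km.
Circle about each station: (x + 122.2)² + (y − 130.6)² = 290.44²; (x + 24.7)² + (y + 15.1)² = 145.95²; (x − 139.5)² + (y + 102.4)² = 75.99².
Subtracting the Station 1 equation from the Station 2 and Station 3 equations removes the quadratic terms:
195.0 x − 291.4 y = 31902.89
523.4 x − 466.0 y = 76537.72
Solving the 2×2 system: x ≈ 120.6, y ≈ -28.8 km.

(120.6, -28.8)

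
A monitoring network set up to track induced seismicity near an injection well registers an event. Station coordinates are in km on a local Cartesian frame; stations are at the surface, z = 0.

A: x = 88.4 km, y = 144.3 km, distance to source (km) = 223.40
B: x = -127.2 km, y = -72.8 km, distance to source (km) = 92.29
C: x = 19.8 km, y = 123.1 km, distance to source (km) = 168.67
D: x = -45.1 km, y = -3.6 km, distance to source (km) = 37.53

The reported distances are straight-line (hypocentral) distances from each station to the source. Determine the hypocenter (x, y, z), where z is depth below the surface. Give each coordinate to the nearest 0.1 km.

Each station gives a sphere (x−x_i)² + (y−y_i)² + z² = d_i² (stations at z=0).
Subtracting the A sphere from B and C: z² cancels, leaving linear equations in x and y:
-431.2 x − 434.2 y = 34232.75
-137.2 x − 42.4 y = 8366.59
Solving: x ≈ -52.830, y ≈ -26.376 km (keep extra digits for the depth step; rounded: -52.8, -26.4).
Then from the A sphere: z² = 223.40² − (x − 88.4)² − (y − 144.3)² with x = -52.830, y = -26.376, so z ≈ 28.833 ≈ 28.8 km.

(-52.8, -26.4, 28.8)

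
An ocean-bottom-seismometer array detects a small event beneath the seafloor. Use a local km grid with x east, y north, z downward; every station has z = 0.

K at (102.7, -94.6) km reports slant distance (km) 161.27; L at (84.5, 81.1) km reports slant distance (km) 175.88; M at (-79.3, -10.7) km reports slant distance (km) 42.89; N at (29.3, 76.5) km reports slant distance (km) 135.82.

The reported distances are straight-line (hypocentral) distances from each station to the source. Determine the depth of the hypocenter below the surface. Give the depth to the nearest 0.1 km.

13.1 km

Each station gives a sphere (x−x_i)² + (y−y_i)² + z² = d_i² (stations at z=0).
Subtracting the K sphere from L and M: z² cancels, leaving linear equations in x and y:
-36.4 x + 351.4 y = -10704.75
-364.0 x + 167.8 y = 11074.99
Solving: x ≈ -46.699, y ≈ -35.300 km (keep extra digits for the depth step; rounded: -46.7, -35.3).
Then from the K sphere: z² = 161.27² − (x − 102.7)² − (y + 94.6)² with x = -46.699, y = -35.300, so z ≈ 13.094 ≈ 13.1 km.
Check against N (with the unrounded solution): distance 135.82 ≈ 135.82 km. ✓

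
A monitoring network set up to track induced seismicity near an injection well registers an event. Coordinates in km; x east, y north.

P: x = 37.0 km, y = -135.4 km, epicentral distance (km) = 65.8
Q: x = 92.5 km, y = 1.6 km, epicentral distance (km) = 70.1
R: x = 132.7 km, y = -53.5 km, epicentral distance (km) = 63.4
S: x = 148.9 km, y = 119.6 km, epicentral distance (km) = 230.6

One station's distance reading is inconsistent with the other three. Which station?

Q

Solve using three stations at a time. Using P, R, S (subtract circle equations pairwise → linear system) gives (x, y) ≈ (95.2, -104.7).
Distances from that point to each station vs reported:
  P: calculated 65.8 vs reported 65.8 → residual 0.0 km
  Q: calculated 106.3 vs reported 70.1 → residual 36.2 km
  R: calculated 63.4 vs reported 63.4 → residual 0.0 km
  S: calculated 230.6 vs reported 230.6 → residual 0.0 km
P, R, S are mutually consistent (residuals ≈ 0); Q is off by 36.2 km.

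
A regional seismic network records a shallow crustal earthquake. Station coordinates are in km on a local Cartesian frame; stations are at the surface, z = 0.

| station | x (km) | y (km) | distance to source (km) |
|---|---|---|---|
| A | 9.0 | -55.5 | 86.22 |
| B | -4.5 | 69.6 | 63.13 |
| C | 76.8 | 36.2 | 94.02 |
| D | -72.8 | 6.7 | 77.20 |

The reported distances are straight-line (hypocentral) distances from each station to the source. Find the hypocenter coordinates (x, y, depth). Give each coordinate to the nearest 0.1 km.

x ≈ -7.3 km, y ≈ 19.8 km, depth ≈ 38.7 km

Each station gives a sphere (x−x_i)² + (y−y_i)² + z² = d_i² (stations at z=0).
Subtracting the A sphere from B and C: z² cancels, leaving linear equations in x and y:
-27.0 x + 250.2 y = 5151.65
135.6 x + 183.4 y = 2641.56
Solving: x ≈ -7.302, y ≈ 19.802 km (keep extra digits for the depth step; rounded: -7.3, 19.8).
Then from the A sphere: z² = 86.22² − (x − 9.0)² − (y + 55.5)² with x = -7.302, y = 19.802, so z ≈ 38.701 ≈ 38.7 km.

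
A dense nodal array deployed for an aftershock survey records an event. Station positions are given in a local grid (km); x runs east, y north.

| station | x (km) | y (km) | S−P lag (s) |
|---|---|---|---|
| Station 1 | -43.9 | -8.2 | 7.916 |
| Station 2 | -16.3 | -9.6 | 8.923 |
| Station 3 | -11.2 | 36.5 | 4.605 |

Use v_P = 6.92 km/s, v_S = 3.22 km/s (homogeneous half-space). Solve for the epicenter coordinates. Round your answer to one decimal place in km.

(-38.8, 39.2)

Distance from S−P lag: d = Δt · v_P v_S / (v_P − v_S) = Δt · (6.92·3.22)/(6.92−3.22) ≈ 6.0223·Δt.
So d_Station 1 = 47.67, d_Station 2 = 53.74, d_Station 3 = 27.73 km.
Circle about each station: (x + 43.9)² + (y + 8.2)² = 47.67²; (x + 16.3)² + (y + 9.6)² = 53.74²; (x + 11.2)² + (y − 36.5)² = 27.73².
Subtracting the Station 1 equation from the Station 2 and Station 3 equations removes the quadratic terms:
55.2 x − 2.8 y = -2252.16
65.4 x + 89.4 y = 966.72
Solving the 2×2 system: x ≈ -38.8, y ≈ 39.2 km.
Check against Station 1 (with the unrounded x, y): √((x + 43.9)²+(y + 8.2)²) = 47.68 ≈ 47.67 km. ✓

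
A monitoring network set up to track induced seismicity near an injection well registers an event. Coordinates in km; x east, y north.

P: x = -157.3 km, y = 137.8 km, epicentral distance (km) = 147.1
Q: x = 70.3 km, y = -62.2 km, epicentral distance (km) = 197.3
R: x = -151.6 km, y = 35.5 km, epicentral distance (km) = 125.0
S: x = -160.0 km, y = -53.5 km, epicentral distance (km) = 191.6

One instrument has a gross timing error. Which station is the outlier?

Solve using three stations at a time. Using Q, R, S (subtract circle equations pairwise → linear system) gives (x, y) ≈ (-43.7, 98.9).
Distances from that point to each station vs reported:
  P: calculated 120.0 vs reported 147.1 → residual 27.1 km
  Q: calculated 197.4 vs reported 197.3 → residual 0.1 km
  R: calculated 125.1 vs reported 125.0 → residual 0.1 km
  S: calculated 191.7 vs reported 191.6 → residual 0.1 km
Q, R, S are mutually consistent (residuals ≈ 0); P is off by 27.1 km.

P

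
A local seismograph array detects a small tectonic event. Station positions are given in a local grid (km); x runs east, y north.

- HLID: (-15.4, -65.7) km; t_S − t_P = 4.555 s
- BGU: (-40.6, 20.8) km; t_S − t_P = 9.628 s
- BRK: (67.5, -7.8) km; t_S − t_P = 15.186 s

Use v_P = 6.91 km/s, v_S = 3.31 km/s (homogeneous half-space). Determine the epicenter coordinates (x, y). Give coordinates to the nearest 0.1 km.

x ≈ -24.1 km, y ≈ -38.1 km

Distance from S−P lag: d = Δt · v_P v_S / (v_P − v_S) = Δt · (6.91·3.31)/(6.91−3.31) ≈ 6.3534·Δt.
So d_HLID = 28.94, d_BGU = 61.17, d_BRK = 96.48 km.
Circle about each station: (x + 15.4)² + (y + 65.7)² = 28.94²; (x + 40.6)² + (y − 20.8)² = 61.17²; (x − 67.5)² + (y + 7.8)² = 96.48².
Subtracting pairs of circle equations eliminates x²+y² and gives linear equations (the radical axes):
-50.4 x + 173.0 y = -5376.90
165.8 x + 115.8 y = -8407.43
Solving the 2×2 system: x ≈ -24.1, y ≈ -38.1 km.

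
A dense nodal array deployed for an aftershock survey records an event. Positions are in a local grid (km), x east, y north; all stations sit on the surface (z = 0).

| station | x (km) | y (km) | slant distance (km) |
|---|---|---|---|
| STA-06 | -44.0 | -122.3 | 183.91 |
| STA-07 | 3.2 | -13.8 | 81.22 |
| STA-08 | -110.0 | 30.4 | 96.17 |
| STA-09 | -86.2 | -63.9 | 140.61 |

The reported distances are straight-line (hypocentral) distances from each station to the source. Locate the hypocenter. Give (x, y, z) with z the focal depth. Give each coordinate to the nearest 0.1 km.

Each station gives a sphere (x−x_i)² + (y−y_i)² + z² = d_i² (stations at z=0).
Subtracting the STA-06 sphere from STA-07 and STA-08: z² cancels, leaving linear equations in x and y:
94.4 x + 217.0 y = 10533.59
-132.0 x + 305.4 y = 20705.09
Solving: x ≈ -22.202, y ≈ 58.200 km (keep extra digits for the depth step; rounded: -22.2, 58.2).
Then from the STA-06 sphere: z² = 183.91² − (x + 44.0)² − (y + 122.3)² with x = -22.202, y = 58.200, so z ≈ 27.704 ≈ 27.7 km.

(-22.2, 58.2, 27.7)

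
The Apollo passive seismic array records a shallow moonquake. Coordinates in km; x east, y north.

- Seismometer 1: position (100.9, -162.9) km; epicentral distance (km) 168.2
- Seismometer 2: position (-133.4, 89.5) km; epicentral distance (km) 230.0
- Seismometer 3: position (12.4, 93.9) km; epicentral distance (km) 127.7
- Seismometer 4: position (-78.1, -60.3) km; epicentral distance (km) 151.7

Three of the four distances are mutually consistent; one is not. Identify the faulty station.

Solve using three stations at a time. Using Seismometer 2, Seismometer 3, Seismometer 4 (subtract circle equations pairwise → linear system) gives (x, y) ≈ (68.4, -20.9).
Distances from that point to each station vs reported:
  Seismometer 1: calculated 145.7 vs reported 168.2 → residual 22.5 km
  Seismometer 2: calculated 230.0 vs reported 230.0 → residual 0.0 km
  Seismometer 3: calculated 127.7 vs reported 127.7 → residual 0.0 km
  Seismometer 4: calculated 151.7 vs reported 151.7 → residual 0.0 km
Seismometer 2, Seismometer 3, Seismometer 4 are mutually consistent (residuals ≈ 0); Seismometer 1 is off by 22.5 km.

Seismometer 1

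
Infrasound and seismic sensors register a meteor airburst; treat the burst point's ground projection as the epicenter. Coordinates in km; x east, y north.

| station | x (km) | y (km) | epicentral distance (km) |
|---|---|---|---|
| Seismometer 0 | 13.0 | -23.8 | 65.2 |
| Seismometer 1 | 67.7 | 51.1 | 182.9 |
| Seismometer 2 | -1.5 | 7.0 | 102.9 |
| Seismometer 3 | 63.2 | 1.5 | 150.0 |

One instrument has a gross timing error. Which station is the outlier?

Seismometer 0

Solve using three stations at a time. Using Seismometer 1, Seismometer 2, Seismometer 3 (subtract circle equations pairwise → linear system) gives (x, y) ≈ (-67.7, -72.0).
Distances from that point to each station vs reported:
  Seismometer 0: calculated 94.0 vs reported 65.2 → residual 28.8 km
  Seismometer 1: calculated 183.0 vs reported 182.9 → residual 0.1 km
  Seismometer 2: calculated 103.1 vs reported 102.9 → residual 0.2 km
  Seismometer 3: calculated 150.1 vs reported 150.0 → residual 0.1 km
Seismometer 1, Seismometer 2, Seismometer 3 are mutually consistent (residuals ≈ 0); Seismometer 0 is off by 28.8 km.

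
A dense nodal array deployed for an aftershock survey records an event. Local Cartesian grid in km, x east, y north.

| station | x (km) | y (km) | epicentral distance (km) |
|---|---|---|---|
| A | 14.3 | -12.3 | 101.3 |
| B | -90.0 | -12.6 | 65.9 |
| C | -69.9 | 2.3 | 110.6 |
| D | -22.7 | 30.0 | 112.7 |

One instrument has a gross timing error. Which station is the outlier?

C

Solve using three stations at a time. Using A, B, D (subtract circle equations pairwise → linear system) gives (x, y) ≈ (-66.0, -74.1).
Distances from that point to each station vs reported:
  A: calculated 101.4 vs reported 101.3 → residual 0.1 km
  B: calculated 66.0 vs reported 65.9 → residual 0.1 km
  C: calculated 76.5 vs reported 110.6 → residual 34.1 km
  D: calculated 112.8 vs reported 112.7 → residual 0.1 km
A, B, D are mutually consistent (residuals ≈ 0); C is off by 34.1 km.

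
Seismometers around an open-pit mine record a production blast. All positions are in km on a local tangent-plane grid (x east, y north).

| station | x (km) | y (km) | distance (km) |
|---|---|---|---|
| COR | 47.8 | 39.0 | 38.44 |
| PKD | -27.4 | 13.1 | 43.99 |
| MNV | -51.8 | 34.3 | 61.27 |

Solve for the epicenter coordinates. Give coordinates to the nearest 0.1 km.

9.4 km east, 37.2 km north

Circle about each station: (x − 47.8)² + (y − 39.0)² = 38.44²; (x + 27.4)² + (y − 13.1)² = 43.99²; (x + 51.8)² + (y − 34.3)² = 61.27².
Subtracting pairs of circle equations eliminates x²+y² and gives linear equations (the radical axes):
-150.4 x − 51.8 y = -3340.96
-199.2 x − 9.4 y = -2222.49
Solving the 2×2 system: x ≈ 9.4, y ≈ 37.2 km.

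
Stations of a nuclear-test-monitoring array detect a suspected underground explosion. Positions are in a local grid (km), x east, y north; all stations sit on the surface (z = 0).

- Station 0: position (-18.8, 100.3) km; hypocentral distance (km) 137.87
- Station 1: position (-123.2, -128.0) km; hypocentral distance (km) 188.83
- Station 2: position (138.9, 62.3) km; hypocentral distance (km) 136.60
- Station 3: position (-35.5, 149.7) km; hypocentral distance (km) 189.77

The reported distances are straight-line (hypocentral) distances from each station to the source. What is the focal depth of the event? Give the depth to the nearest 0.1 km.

Each station gives a sphere (x−x_i)² + (y−y_i)² + z² = d_i² (stations at z=0).
Subtracting the Station 0 sphere from Station 1 and Station 2: z² cancels, leaving linear equations in x and y:
-208.8 x − 456.6 y = 4500.08
315.4 x − 76.0 y = 13109.55
Solving: x ≈ 35.300, y ≈ -25.998 km (keep extra digits for the depth step; rounded: 35.3, -26.0).
Then from the Station 0 sphere: z² = 137.87² − (x + 18.8)² − (y − 100.3)² with x = 35.300, y = -25.998, so z ≈ 11.408 ≈ 11.4 km.
Check against Station 3 (with the unrounded solution): distance 189.77 ≈ 189.77 km. ✓

z ≈ 11.4 km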